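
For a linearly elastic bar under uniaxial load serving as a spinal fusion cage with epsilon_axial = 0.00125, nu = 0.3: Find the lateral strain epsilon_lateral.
Model: a linearly elastic bar under uniaxial load, so epsilon_lateral = -nu·epsilon_axial.
Substitute:
  epsilon_lateral = -(0.3 × 0.00125)
  epsilon_lateral = -0.000375
Final answer: epsilon_lateral = -0.000375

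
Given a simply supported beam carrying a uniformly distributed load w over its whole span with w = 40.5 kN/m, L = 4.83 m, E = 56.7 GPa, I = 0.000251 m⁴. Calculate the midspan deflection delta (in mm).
Model: a simply supported beam carrying a uniformly distributed load w over its whole span, so delta = (5·w·L^4) / (384·E·I).
Convert to SI units:
  w = 40.5 kN/m = 40500 N/m
  E = 56.7 GPa = 5.67 × 10¹⁰ Pa
Substitute:
  delta = (5 × 40500 × 4.83^4) / (384 × (5.67 × 10¹⁰) × 0.000251)
  delta = 0.02017 m
Convert: delta = 0.02017 m = 20.17 mm
Final answer: delta = 20.17 mm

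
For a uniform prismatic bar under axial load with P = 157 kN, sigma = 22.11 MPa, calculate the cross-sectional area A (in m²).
Model: a uniform prismatic bar under axial load, so sigma = P / A.
Solve for A: A = P / sigma.
Convert to SI units:
  P = 157 kN = 157000 N
  sigma = 22.11 MPa = 2.211 × 10⁷ Pa
Substitute:
  A = 157000 / (2.211 × 10⁷)
  A = 0.007101 m²
Final answer: A = 0.007101 m²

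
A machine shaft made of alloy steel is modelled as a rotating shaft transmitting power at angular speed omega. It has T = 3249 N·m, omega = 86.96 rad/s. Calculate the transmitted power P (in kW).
Model: a rotating shaft transmitting power at angular speed omega, so P = T·omega.
Substitute:
  P = 3249 × 86.96
  P = 282500 W
Convert: P = 282500 W = 282.5 kW
Final answer: P = 282.5 kW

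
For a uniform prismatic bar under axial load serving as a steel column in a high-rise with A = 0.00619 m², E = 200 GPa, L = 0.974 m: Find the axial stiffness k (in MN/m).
Model: a uniform prismatic bar under axial load, so k = (A·E) / L.
Convert to SI units:
  E = 200 GPa = 2 × 10¹¹ Pa
Substitute:
  k = (0.00619 × (2 × 10¹¹)) / 0.974
  k = 1.271 × 10⁹ N/m
Convert: k = 1.271 × 10⁹ N/m = 1271 MN/m
Final answer: k = 1271 MN/m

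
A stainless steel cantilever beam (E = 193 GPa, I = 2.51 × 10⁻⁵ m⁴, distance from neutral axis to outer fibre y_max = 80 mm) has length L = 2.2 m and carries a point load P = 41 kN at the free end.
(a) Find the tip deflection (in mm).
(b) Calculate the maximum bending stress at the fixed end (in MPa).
(a) Tip deflection of a cantilever with an end point load: δ = P·L^3 / (3·E·I). Convert P = 41 kN = 41000 N, E = 193 GPa = 1.93 × 10¹¹ Pa.
  δ = (41000 × 2.2^3) / (3 × (1.93 × 10¹¹) × (2.51 × 10⁻⁵)) = 0.03004 m = 30.04 mm
(b) Maximum bending moment at the fixed end: M = P·L = 41000 × 2.2 = 90200 N·m. Convert y_max = 80 mm = 0.08 m.
  σ = M·y_max / I = (90200 × 0.08) / (2.51 × 10⁻⁵) = 2.875 × 10⁸ Pa = 287.5 MPa
Final answer: (a) δ = 30.04 mm, (b) σ = 287.5 MPa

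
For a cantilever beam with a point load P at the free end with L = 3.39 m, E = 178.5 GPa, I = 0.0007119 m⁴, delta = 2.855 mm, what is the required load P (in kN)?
Model: a cantilever beam with a point load P at the free end, so delta = (P·L^3) / (3·E·I).
Solve for P: P = (3·delta·E·I) / L^3.
Convert to SI units:
  E = 178.5 GPa = 1.785 × 10¹¹ Pa
  delta = 2.855 mm = 0.002855 m
Substitute:
  P = (3 × 0.002855 × (1.785 × 10¹¹) × 0.0007119) / 3.39^3
  P = 27940 N
Convert: P = 27940 N = 27.94 kN
Final answer: P = 27.94 kN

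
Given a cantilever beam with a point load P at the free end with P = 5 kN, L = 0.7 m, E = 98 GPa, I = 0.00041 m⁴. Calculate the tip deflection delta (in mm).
Model: a cantilever beam with a point load P at the free end, so delta = (P·L^3) / (3·E·I).
Convert to SI units:
  P = 5 kN = 5000 N
  E = 98 GPa = 9.8 × 10¹⁰ Pa
Substitute:
  delta = (5000 × 0.7^3) / (3 × (9.8 × 10¹⁰) × 0.00041)
  delta = 1.423 × 10⁻⁵ m
Convert: delta = 1.423 × 10⁻⁵ m = 0.01423 mm
Final answer: delta = 0.01423 mm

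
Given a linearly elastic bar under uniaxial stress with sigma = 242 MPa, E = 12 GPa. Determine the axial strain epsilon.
Model: a linearly elastic bar under uniaxial stress, so epsilon = sigma / E.
Convert to SI units:
  sigma = 242 MPa = 2.42 × 10⁸ Pa
  E = 12 GPa = 1.2 × 10¹⁰ Pa
Substitute:
  epsilon = (2.42 × 10⁸) / (1.2 × 10¹⁰)
  epsilon = 0.02017
Final answer: epsilon = 0.02017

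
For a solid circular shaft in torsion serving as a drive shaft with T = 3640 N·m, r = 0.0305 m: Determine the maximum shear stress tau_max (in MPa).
Model: a solid circular shaft in torsion, so tau_max = (2·T) / (π·r^3).
Substitute:
  tau_max = (2 × 3640) / (π × 0.0305^3)
  tau_max = 8.167 × 10⁷ Pa
Convert: tau_max = 8.167 × 10⁷ Pa = 81.67 MPa
Final answer: tau_max = 81.67 MPa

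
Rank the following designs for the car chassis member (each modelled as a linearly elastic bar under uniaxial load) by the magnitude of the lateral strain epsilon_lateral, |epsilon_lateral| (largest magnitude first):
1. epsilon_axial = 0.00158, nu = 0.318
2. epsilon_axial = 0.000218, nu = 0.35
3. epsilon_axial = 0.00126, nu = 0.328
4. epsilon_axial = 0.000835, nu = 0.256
Model: a linearly elastic bar under uniaxial load, so epsilon_lateral = -nu·epsilon_axial (SI units).
  Case 1: epsilon_lateral = -(0.318 × 0.00158) = -0.0005024
  Case 2: epsilon_lateral = -(0.35 × 0.000218) = -7.63 × 10⁻⁵
  Case 3: epsilon_lateral = -(0.328 × 0.00126) = -0.0004133
  Case 4: epsilon_lateral = -(0.256 × 0.000835) = -0.0002138
Ordering by |epsilon_lateral|: 0.0005024 (case 1) > 0.0004133 (case 3) > 0.0002138 (case 4) > 7.63 × 10⁻⁵ (case 2)
Final answer: 1, 3, 4, 2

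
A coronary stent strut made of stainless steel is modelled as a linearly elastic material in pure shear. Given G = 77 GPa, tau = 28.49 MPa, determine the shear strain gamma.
Model: a linearly elastic material in pure shear, so tau = G·gamma.
Solve for gamma: gamma = tau / G.
Convert to SI units:
  G = 77 GPa = 7.7 × 10¹⁰ Pa
  tau = 28.49 MPa = 2.849 × 10⁷ Pa
Substitute:
  gamma = (2.849 × 10⁷) / (7.7 × 10¹⁰)
  gamma = 0.00037
Final answer: gamma = 0.00037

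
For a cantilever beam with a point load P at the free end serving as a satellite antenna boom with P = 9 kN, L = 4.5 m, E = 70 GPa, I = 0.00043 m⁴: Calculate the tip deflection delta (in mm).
Model: a cantilever beam with a point load P at the free end, so delta = (P·L^3) / (3·E·I).
Convert to SI units:
  P = 9 kN = 9000 N
  E = 70 GPa = 7 × 10¹⁰ Pa
Substitute:
  delta = (9000 × 4.5^3) / (3 × (7 × 10¹⁰) × 0.00043)
  delta = 0.009082 m
Convert: delta = 0.009082 m = 9.082 mm
Final answer: delta = 9.082 mm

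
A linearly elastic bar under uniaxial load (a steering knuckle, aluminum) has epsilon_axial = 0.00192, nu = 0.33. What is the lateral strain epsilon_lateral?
Model: a linearly elastic bar under uniaxial load, so epsilon_lateral = -nu·epsilon_axial.
Substitute:
  epsilon_lateral = -(0.33 × 0.00192)
  epsilon_lateral = -0.0006336
Final answer: epsilon_lateral = -0.0006336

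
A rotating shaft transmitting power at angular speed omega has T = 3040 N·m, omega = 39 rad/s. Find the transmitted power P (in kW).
Model: a rotating shaft transmitting power at angular speed omega, so P = T·omega.
Substitute:
  P = 3040 × 39
  P = 118600 W
Convert: P = 118600 W = 118.6 kW
Final answer: P = 118.6 kW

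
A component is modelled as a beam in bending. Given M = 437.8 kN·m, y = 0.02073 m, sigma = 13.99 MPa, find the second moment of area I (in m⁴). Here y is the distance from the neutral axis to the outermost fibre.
Model: a beam in bending, so sigma = (M·y) / I.
Solve for I: I = (M·y) / sigma.
Convert to SI units:
  M = 437.8 kN·m = 437800 N·m
  sigma = 13.99 MPa = 1.399 × 10⁷ Pa
Substitute:
  I = (437800 × 0.02073) / (1.399 × 10⁷)
  I = 0.0006487 m⁴
Final answer: I = 0.0006487 m⁴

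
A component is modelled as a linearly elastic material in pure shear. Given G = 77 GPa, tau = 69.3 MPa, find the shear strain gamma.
Model: a linearly elastic material in pure shear, so tau = G·gamma.
Solve for gamma: gamma = tau / G.
Convert to SI units:
  G = 77 GPa = 7.7 × 10¹⁰ Pa
  tau = 69.3 MPa = 6.93 × 10⁷ Pa
Substitute:
  gamma = (6.93 × 10⁷) / (7.7 × 10¹⁰)
  gamma = 0.0009
Final answer: gamma = 0.0009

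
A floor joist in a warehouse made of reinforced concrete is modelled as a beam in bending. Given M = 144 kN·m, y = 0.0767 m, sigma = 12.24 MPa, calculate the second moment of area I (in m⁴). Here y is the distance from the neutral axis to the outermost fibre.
Model: a beam in bending, so sigma = (M·y) / I.
Solve for I: I = (M·y) / sigma.
Convert to SI units:
  M = 144 kN·m = 144000 N·m
  sigma = 12.24 MPa = 1.224 × 10⁷ Pa
Substitute:
  I = (144000 × 0.0767) / (1.224 × 10⁷)
  I = 0.0009024 m⁴
Final answer: I = 0.0009024 m⁴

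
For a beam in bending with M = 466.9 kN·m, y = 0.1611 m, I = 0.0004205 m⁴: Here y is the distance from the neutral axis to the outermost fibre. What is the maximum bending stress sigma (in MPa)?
Model: a beam in bending, so sigma = (M·y) / I.
Convert to SI units:
  M = 466.9 kN·m = 466900 N·m
Substitute:
  sigma = (466900 × 0.1611) / 0.0004205
  sigma = 1.789 × 10⁸ Pa
Convert: sigma = 1.789 × 10⁸ Pa = 178.9 MPa
Final answer: sigma = 178.9 MPa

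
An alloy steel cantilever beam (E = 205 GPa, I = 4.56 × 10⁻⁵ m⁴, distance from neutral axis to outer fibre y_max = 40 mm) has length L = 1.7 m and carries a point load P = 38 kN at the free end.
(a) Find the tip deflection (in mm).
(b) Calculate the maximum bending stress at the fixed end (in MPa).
(a) Tip deflection of a cantilever with an end point load: δ = P·L^3 / (3·E·I). Convert P = 38 kN = 38000 N, E = 205 GPa = 2.05 × 10¹¹ Pa.
  δ = (38000 × 1.7^3) / (3 × (2.05 × 10¹¹) × (4.56 × 10⁻⁵)) = 0.006657 m = 6.657 mm
(b) Maximum bending moment at the fixed end: M = P·L = 38000 × 1.7 = 64600 N·m. Convert y_max = 40 mm = 0.04 m.
  σ = M·y_max / I = (64600 × 0.04) / (4.56 × 10⁻⁵) = 5.667 × 10⁷ Pa = 56.67 MPa
Final answer: (a) δ = 6.657 mm, (b) σ = 56.67 MPa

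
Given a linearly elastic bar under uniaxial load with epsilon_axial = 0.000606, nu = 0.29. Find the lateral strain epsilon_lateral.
Model: a linearly elastic bar under uniaxial load, so epsilon_lateral = -nu·epsilon_axial.
Substitute:
  epsilon_lateral = -(0.29 × 0.000606)
  epsilon_lateral = -0.0001757
Final answer: epsilon_lateral = -0.0001757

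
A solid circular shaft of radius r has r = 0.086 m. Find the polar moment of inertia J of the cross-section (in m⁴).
Model: a solid circular shaft of radius r, so J = (π·r^4) / 2.
Substitute:
  J = (π × 0.086^4) / 2
  J = 8.592 × 10⁻⁵ m⁴
Final answer: J = 8.592 × 10⁻⁵ m⁴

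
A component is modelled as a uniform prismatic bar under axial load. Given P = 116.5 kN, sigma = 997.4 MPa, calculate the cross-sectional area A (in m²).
Model: a uniform prismatic bar under axial load, so sigma = P / A.
Solve for A: A = P / sigma.
Convert to SI units:
  P = 116.5 kN = 116500 N
  sigma = 997.4 MPa = 9.974 × 10⁸ Pa
Substitute:
  A = 116500 / (9.974 × 10⁸)
  A = 0.0001168 m²
Final answer: A = 0.0001168 m²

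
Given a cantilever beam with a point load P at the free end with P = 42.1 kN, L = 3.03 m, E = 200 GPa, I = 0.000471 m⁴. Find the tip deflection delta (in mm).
Model: a cantilever beam with a point load P at the free end, so delta = (P·L^3) / (3·E·I).
Convert to SI units:
  P = 42.1 kN = 42100 N
  E = 200 GPa = 2 × 10¹¹ Pa
Substitute:
  delta = (42100 × 3.03^3) / (3 × (2 × 10¹¹) × 0.000471)
  delta = 0.004144 m
Convert: delta = 0.004144 m = 4.144 mm
Final answer: delta = 4.144 mm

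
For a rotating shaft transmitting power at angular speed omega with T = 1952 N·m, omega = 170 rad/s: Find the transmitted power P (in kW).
Model: a rotating shaft transmitting power at angular speed omega, so P = T·omega.
Substitute:
  P = 1952 × 170
  P = 331800 W
Convert: P = 331800 W = 331.8 kW
Final answer: P = 331.8 kW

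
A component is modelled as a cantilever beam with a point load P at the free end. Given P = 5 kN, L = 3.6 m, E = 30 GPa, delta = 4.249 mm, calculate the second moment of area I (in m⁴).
Model: a cantilever beam with a point load P at the free end, so delta = (P·L^3) / (3·E·I).
Solve for I: I = (P·L^3) / (3·delta·E).
Convert to SI units:
  P = 5 kN = 5000 N
  E = 30 GPa = 3 × 10¹⁰ Pa
  delta = 4.249 mm = 0.004249 m
Substitute:
  I = (5000 × 3.6^3) / (3 × 0.004249 × (3 × 10¹⁰))
  I = 0.00061 m⁴
Final answer: I = 0.00061 m⁴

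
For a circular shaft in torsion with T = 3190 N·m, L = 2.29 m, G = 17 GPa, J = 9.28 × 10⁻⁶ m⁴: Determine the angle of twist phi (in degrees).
Model: a circular shaft in torsion, so phi = (T·L) / (G·J).
Convert to SI units:
  G = 17 GPa = 1.7 × 10¹⁰ Pa
Substitute:
  phi = (3190 × 2.29) / ((1.7 × 10¹⁰) × (9.28 × 10⁻⁶))
  phi = 0.04631 rad
Convert to degrees: phi = 0.04631 × 180/π = 2.653°
Final answer: phi = 2.653°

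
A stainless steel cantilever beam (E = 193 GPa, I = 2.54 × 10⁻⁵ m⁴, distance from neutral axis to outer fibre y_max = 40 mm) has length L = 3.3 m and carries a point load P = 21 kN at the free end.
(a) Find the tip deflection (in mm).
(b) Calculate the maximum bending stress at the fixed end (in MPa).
(a) Tip deflection of a cantilever with an end point load: δ = P·L^3 / (3·E·I). Convert P = 21 kN = 21000 N, E = 193 GPa = 1.93 × 10¹¹ Pa.
  δ = (21000 × 3.3^3) / (3 × (1.93 × 10¹¹) × (2.54 × 10⁻⁵)) = 0.05132 m = 51.32 mm
(b) Maximum bending moment at the fixed end: M = P·L = 21000 × 3.3 = 69300 N·m. Convert y_max = 40 mm = 0.04 m.
  σ = M·y_max / I = (69300 × 0.04) / (2.54 × 10⁻⁵) = 1.091 × 10⁸ Pa = 109.1 MPa
Final answer: (a) δ = 51.32 mm, (b) σ = 109.1 MPa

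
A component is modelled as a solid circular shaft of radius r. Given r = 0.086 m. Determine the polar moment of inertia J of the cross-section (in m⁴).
Model: a solid circular shaft of radius r, so J = (π·r^4) / 2.
Substitute:
  J = (π × 0.086^4) / 2
  J = 8.592 × 10⁻⁵ m⁴
Final answer: J = 8.592 × 10⁻⁵ m⁴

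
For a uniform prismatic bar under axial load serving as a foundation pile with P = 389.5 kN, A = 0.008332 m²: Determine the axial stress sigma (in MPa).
Model: a uniform prismatic bar under axial load, so sigma = P / A.
Convert to SI units:
  P = 389.5 kN = 389500 N
Substitute:
  sigma = 389500 / 0.008332
  sigma = 4.675 × 10⁷ Pa
Convert: sigma = 4.675 × 10⁷ Pa = 46.75 MPa
Final answer: sigma = 46.75 MPa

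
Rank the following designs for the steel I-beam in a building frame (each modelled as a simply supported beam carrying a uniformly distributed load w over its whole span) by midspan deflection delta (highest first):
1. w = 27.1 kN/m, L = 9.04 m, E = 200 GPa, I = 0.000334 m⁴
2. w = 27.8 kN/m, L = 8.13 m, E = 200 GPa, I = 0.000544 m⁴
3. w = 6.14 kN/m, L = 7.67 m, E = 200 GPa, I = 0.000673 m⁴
Model: a simply supported beam carrying a uniformly distributed load w over its whole span, so delta = (5·w·L^4) / (384·E·I) (SI units).
  Case 1: delta = (5 × 27100 × 9.04^4) / (384 × (2 × 10¹¹) × 0.000334) = 0.03528 m = 35.28 mm
  Case 2: delta = (5 × 27800 × 8.13^4) / (384 × (2 × 10¹¹) × 0.000544) = 0.01454 m = 14.54 mm
  Case 3: delta = (5 × 6140 × 7.67^4) / (384 × (2 × 10¹¹) × 0.000673) = 0.002056 m = 2.056 mm
Ordering: 35.28 mm (case 1) > 14.54 mm (case 2) > 2.056 mm (case 3)
Final answer: 1, 2, 3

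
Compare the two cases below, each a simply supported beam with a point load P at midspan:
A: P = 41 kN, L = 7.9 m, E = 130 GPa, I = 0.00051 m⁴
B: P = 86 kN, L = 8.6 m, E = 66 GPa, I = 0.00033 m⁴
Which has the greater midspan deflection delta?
Model: a simply supported beam with a point load P at midspan, so delta = (P·L^3) / (48·E·I) (SI units).
  A: delta = (41000 × 7.9^3) / (48 × (1.3 × 10¹¹) × 0.00051) = 0.006352 m = 6.352 mm
  B: delta = (86000 × 8.6^3) / (48 × (6.6 × 10¹⁰) × 0.00033) = 0.05232 m = 52.32 mm
52.32 mm > 6.352 mm, so B is larger.
Final answer: B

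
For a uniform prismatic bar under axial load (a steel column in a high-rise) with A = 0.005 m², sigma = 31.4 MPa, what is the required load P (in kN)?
Model: a uniform prismatic bar under axial load, so sigma = P / A.
Solve for P: P = sigma·A.
Convert to SI units:
  sigma = 31.4 MPa = 3.14 × 10⁷ Pa
Substitute:
  P = (3.14 × 10⁷) × 0.005
  P = 157000 N
Convert: P = 157000 N = 157 kN
Final answer: P = 157 kN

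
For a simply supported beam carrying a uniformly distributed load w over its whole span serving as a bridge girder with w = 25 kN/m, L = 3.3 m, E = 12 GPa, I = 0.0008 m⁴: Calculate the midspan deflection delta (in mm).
Model: a simply supported beam carrying a uniformly distributed load w over its whole span, so delta = (5·w·L^4) / (384·E·I).
Convert to SI units:
  w = 25 kN/m = 25000 N/m
  E = 12 GPa = 1.2 × 10¹⁰ Pa
Substitute:
  delta = (5 × 25000 × 3.3^4) / (384 × (1.2 × 10¹⁰) × 0.0008)
  delta = 0.004021 m
Convert: delta = 0.004021 m = 4.021 mm
Final answer: delta = 4.021 mm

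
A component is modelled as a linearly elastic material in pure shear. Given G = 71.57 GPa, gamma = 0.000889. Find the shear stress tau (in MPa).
Model: a linearly elastic material in pure shear, so tau = G·gamma.
Convert to SI units:
  G = 71.57 GPa = 7.157 × 10¹⁰ Pa
Substitute:
  tau = (7.157 × 10¹⁰) × 0.000889
  tau = 6.363 × 10⁷ Pa
Convert: tau = 6.363 × 10⁷ Pa = 63.63 MPa
Final answer: tau = 63.63 MPa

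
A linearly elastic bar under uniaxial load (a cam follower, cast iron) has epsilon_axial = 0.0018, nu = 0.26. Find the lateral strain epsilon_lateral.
Model: a linearly elastic bar under uniaxial load, so epsilon_lateral = -nu·epsilon_axial.
Substitute:
  epsilon_lateral = -(0.26 × 0.0018)
  epsilon_lateral = -0.000468
Final answer: epsilon_lateral = -0.000468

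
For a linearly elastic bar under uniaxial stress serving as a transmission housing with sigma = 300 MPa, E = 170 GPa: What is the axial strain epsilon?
Model: a linearly elastic bar under uniaxial stress, so epsilon = sigma / E.
Convert to SI units:
  sigma = 300 MPa = 3 × 10⁸ Pa
  E = 170 GPa = 1.7 × 10¹¹ Pa
Substitute:
  epsilon = (3 × 10⁸) / (1.7 × 10¹¹)
  epsilon = 0.001765
Final answer: epsilon = 0.001765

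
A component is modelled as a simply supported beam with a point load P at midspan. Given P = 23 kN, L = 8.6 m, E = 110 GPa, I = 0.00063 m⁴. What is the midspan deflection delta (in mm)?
Model: a simply supported beam with a point load P at midspan, so delta = (P·L^3) / (48·E·I).
Convert to SI units:
  P = 23 kN = 23000 N
  E = 110 GPa = 1.1 × 10¹¹ Pa
Substitute:
  delta = (23000 × 8.6^3) / (48 × (1.1 × 10¹¹) × 0.00063)
  delta = 0.004398 m
Convert: delta = 0.004398 m = 4.398 mm
Final answer: delta = 4.398 mm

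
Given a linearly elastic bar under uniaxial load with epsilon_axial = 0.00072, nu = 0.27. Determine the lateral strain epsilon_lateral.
Model: a linearly elastic bar under uniaxial load, so epsilon_lateral = -nu·epsilon_axial.
Substitute:
  epsilon_lateral = -(0.27 × 0.00072)
  epsilon_lateral = -0.0001944
Final answer: epsilon_lateral = -0.0001944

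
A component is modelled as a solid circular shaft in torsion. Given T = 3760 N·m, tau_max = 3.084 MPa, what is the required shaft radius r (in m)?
Model: a solid circular shaft in torsion, so tau_max = (2·T) / (π·r^3).
Solve for r: r = ((2·T) / (π·tau_max))^(1/3).
Convert to SI units:
  tau_max = 3.084 MPa = 3.084 × 10⁶ Pa
Substitute:
  r = ((2 × 3760) / (π × (3.084 × 10⁶)))^(1/3)
  r = 0.0919 m
Final answer: r = 0.0919 m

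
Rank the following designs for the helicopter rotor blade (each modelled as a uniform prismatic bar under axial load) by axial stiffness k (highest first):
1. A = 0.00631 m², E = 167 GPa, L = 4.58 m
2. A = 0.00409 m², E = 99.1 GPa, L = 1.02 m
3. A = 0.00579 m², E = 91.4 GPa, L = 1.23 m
Model: a uniform prismatic bar under axial load, so k = (A·E) / L (SI units).
  Case 1: k = (0.00631 × (1.67 × 10¹¹)) / 4.58 = 2.301 × 10⁸ N/m = 230.1 MN/m
  Case 2: k = (0.00409 × (9.91 × 10¹⁰)) / 1.02 = 3.974 × 10⁸ N/m = 397.4 MN/m
  Case 3: k = (0.00579 × (9.14 × 10¹⁰)) / 1.23 = 4.302 × 10⁸ N/m = 430.2 MN/m
Ordering: 430.2 MN/m (case 3) > 397.4 MN/m (case 2) > 230.1 MN/m (case 1)
Final answer: 3, 2, 1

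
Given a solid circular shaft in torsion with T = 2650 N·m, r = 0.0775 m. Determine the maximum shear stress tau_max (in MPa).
Model: a solid circular shaft in torsion, so tau_max = (2·T) / (π·r^3).
Substitute:
  tau_max = (2 × 2650) / (π × 0.0775^3)
  tau_max = 3.624 × 10⁶ Pa
Convert: tau_max = 3.624 × 10⁶ Pa = 3.624 MPa
Final answer: tau_max = 3.624 MPa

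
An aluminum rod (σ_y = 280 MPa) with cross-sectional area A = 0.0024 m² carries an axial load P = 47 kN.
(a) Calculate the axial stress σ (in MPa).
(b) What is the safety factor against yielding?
(a) Axial stress σ = P/A. Convert P = 47 kN = 47000 N.
  σ = 47000 / 0.0024 = 1.958 × 10⁷ Pa = 19.58 MPa
(b) Safety factor SF = σ_y/σ = 280 / 19.58 = 14.3
Final answer: (a) σ = 19.58 MPa, (b) SF = 14.3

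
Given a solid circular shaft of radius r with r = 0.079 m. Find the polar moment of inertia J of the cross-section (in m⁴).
Model: a solid circular shaft of radius r, so J = (π·r^4) / 2.
Substitute:
  J = (π × 0.079^4) / 2
  J = 6.118 × 10⁻⁵ m⁴
Final answer: J = 6.118 × 10⁻⁵ m⁴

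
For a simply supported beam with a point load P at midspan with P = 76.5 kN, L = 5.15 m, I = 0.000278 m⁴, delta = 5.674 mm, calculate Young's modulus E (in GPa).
Model: a simply supported beam with a point load P at midspan, so delta = (P·L^3) / (48·E·I).
Solve for E: E = (P·L^3) / (48·delta·I).
Convert to SI units:
  P = 76.5 kN = 76500 N
  delta = 5.674 mm = 0.005674 m
Substitute:
  E = (76500 × 5.15^3) / (48 × 0.005674 × 0.000278)
  E = 1.38 × 10¹¹ Pa
Convert: E = 1.38 × 10¹¹ Pa = 138 GPa
Final answer: E = 138 GPa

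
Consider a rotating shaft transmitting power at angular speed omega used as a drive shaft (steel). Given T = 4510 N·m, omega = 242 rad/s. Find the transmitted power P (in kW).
Model: a rotating shaft transmitting power at angular speed omega, so P = T·omega.
Substitute:
  P = 4510 × 242
  P = 1.091 × 10⁶ W
Convert: P = 1.091 × 10⁶ W = 1091 kW
Final answer: P = 1091 kW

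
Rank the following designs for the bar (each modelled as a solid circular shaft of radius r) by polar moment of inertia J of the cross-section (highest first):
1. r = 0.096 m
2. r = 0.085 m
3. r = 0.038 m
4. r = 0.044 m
Model: a solid circular shaft of radius r, so J = (π·r^4) / 2 (SI units).
  Case 1: J = (π × 0.096^4) / 2 = 0.0001334 m⁴
  Case 2: J = (π × 0.085^4) / 2 = 8.2 × 10⁻⁵ m⁴
  Case 3: J = (π × 0.038^4) / 2 = 3.275 × 10⁻⁶ m⁴
  Case 4: J = (π × 0.044^4) / 2 = 5.887 × 10⁻⁶ m⁴
Ordering: 0.0001334 m⁴ (case 1) > 8.2 × 10⁻⁵ m⁴ (case 2) > 5.887 × 10⁻⁶ m⁴ (case 4) > 3.275 × 10⁻⁶ m⁴ (case 3)
Final answer: 1, 2, 4, 3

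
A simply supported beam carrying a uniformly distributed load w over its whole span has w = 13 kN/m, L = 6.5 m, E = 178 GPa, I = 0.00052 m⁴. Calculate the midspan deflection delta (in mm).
Model: a simply supported beam carrying a uniformly distributed load w over its whole span, so delta = (5·w·L^4) / (384·E·I).
Convert to SI units:
  w = 13 kN/m = 13000 N/m
  E = 178 GPa = 1.78 × 10¹¹ Pa
Substitute:
  delta = (5 × 13000 × 6.5^4) / (384 × (1.78 × 10¹¹) × 0.00052)
  delta = 0.003264 m
Convert: delta = 0.003264 m = 3.264 mm
Final answer: delta = 3.264 mm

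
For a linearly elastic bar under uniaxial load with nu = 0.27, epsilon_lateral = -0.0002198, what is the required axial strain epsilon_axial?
Model: a linearly elastic bar under uniaxial load, so epsilon_lateral = -nu·epsilon_axial.
Solve for epsilon_axial: epsilon_axial = -epsilon_lateral / nu.
Substitute:
  epsilon_axial = -(-0.0002198) / 0.27
  epsilon_axial = 0.0008141
Final answer: epsilon_axial = 0.0008141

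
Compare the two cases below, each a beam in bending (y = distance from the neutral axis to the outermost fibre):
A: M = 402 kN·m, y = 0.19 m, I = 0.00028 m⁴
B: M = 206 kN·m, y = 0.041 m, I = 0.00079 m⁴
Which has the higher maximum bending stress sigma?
Model: a beam in bending (y = distance from the neutral axis to the outermost fibre), so sigma = (M·y) / I (SI units).
  A: sigma = (402000 × 0.19) / 0.00028 = 2.728 × 10⁸ Pa = 272.8 MPa
  B: sigma = (206000 × 0.041) / 0.00079 = 1.069 × 10⁷ Pa = 10.69 MPa
272.8 MPa > 10.69 MPa, so A is larger.
Final answer: A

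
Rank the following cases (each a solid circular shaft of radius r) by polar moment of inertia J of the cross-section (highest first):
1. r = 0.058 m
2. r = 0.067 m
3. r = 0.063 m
Model: a solid circular shaft of radius r, so J = (π·r^4) / 2 (SI units).
  Case 1: J = (π × 0.058^4) / 2 = 1.778 × 10⁻⁵ m⁴
  Case 2: J = (π × 0.067^4) / 2 = 3.165 × 10⁻⁵ m⁴
  Case 3: J = (π × 0.063^4) / 2 = 2.474 × 10⁻⁵ m⁴
Ordering: 3.165 × 10⁻⁵ m⁴ (case 2) > 2.474 × 10⁻⁵ m⁴ (case 3) > 1.778 × 10⁻⁵ m⁴ (case 1)
Final answer: 2, 3, 1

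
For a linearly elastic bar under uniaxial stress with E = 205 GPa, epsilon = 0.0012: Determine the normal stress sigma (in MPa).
Model: a linearly elastic bar under uniaxial stress, so sigma = E·epsilon.
Convert to SI units:
  E = 205 GPa = 2.05 × 10¹¹ Pa
Substitute:
  sigma = (2.05 × 10¹¹) × 0.0012
  sigma = 2.46 × 10⁸ Pa
Convert: sigma = 2.46 × 10⁸ Pa = 246 MPa
Final answer: sigma = 246 MPa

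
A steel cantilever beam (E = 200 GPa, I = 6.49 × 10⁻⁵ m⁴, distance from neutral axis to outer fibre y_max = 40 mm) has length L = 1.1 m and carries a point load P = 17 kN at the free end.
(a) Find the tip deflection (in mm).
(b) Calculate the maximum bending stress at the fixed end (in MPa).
(a) Tip deflection of a cantilever with an end point load: δ = P·L^3 / (3·E·I). Convert P = 17 kN = 17000 N, E = 200 GPa = 2 × 10¹¹ Pa.
  δ = (17000 × 1.1^3) / (3 × (2 × 10¹¹) × (6.49 × 10⁻⁵)) = 0.0005811 m = 0.5811 mm
(b) Maximum bending moment at the fixed end: M = P·L = 17000 × 1.1 = 18700 N·m. Convert y_max = 40 mm = 0.04 m.
  σ = M·y_max / I = (18700 × 0.04) / (6.49 × 10⁻⁵) = 1.153 × 10⁷ Pa = 11.53 MPa
Final answer: (a) δ = 0.5811 mm, (b) σ = 11.53 MPa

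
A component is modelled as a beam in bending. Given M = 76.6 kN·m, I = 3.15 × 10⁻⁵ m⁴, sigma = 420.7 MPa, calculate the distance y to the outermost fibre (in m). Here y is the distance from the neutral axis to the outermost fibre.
Model: a beam in bending, so sigma = (M·y) / I.
Solve for y: y = (sigma·I) / M.
Convert to SI units:
  M = 76.6 kN·m = 76600 N·m
  sigma = 420.7 MPa = 4.207 × 10⁸ Pa
Substitute:
  y = ((4.207 × 10⁸) × (3.15 × 10⁻⁵)) / 76600
  y = 0.173 m
Final answer: y = 0.173 m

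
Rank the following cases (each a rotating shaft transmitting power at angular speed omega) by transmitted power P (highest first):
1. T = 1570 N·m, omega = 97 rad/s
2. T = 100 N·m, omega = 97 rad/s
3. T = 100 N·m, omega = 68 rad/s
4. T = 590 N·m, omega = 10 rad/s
Model: a rotating shaft transmitting power at angular speed omega, so P = T·omega (SI units).
  Case 1: P = 1570 × 97 = 152300 W = 152.3 kW
  Case 2: P = 100 × 97 = 9700 W = 9.7 kW
  Case 3: P = 100 × 68 = 6800 W = 6.8 kW
  Case 4: P = 590 × 10 = 5900 W = 5.9 kW
Ordering: 152.3 kW (case 1) > 9.7 kW (case 2) > 6.8 kW (case 3) > 5.9 kW (case 4)
Final answer: 1, 2, 3, 4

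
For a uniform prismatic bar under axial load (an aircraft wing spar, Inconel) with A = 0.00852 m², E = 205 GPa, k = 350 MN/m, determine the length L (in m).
Model: a uniform prismatic bar under axial load, so k = (A·E) / L.
Solve for L: L = (A·E) / k.
Convert to SI units:
  E = 205 GPa = 2.05 × 10¹¹ Pa
  k = 350 MN/m = 3.5 × 10⁸ N/m
Substitute:
  L = (0.00852 × (2.05 × 10¹¹)) / (3.5 × 10⁸)
  L = 4.99 m
Final answer: L = 4.99 m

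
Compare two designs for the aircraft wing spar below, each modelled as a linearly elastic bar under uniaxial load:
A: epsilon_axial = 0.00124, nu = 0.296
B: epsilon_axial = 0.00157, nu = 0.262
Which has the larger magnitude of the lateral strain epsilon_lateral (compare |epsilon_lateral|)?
Model: a linearly elastic bar under uniaxial load, so epsilon_lateral = -nu·epsilon_axial (SI units).
  A: epsilon_lateral = -(0.296 × 0.00124) = -0.000367
  B: epsilon_lateral = -(0.262 × 0.00157) = -0.0004113
|epsilon_lateral|: A = 0.000367, B = 0.0004113, so B is larger in magnitude.
Final answer: B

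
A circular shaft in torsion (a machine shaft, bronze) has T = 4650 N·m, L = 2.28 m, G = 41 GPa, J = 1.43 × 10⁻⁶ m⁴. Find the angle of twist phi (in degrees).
Model: a circular shaft in torsion, so phi = (T·L) / (G·J).
Convert to SI units:
  G = 41 GPa = 4.1 × 10¹⁰ Pa
Substitute:
  phi = (4650 × 2.28) / ((4.1 × 10¹⁰) × (1.43 × 10⁻⁶))
  phi = 0.1808 rad
Convert to degrees: phi = 0.1808 × 180/π = 10.36°
Final answer: phi = 10.36°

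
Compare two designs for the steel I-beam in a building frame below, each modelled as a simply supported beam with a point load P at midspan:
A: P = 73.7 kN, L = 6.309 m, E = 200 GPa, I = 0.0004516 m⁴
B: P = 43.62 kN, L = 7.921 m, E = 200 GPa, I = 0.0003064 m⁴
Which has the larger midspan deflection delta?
Model: a simply supported beam with a point load P at midspan, so delta = (P·L^3) / (48·E·I) (SI units).
  A: delta = (73700 × 6.309^3) / (48 × (2 × 10¹¹) × 0.0004516) = 0.004269 m = 4.269 mm
  B: delta = (43620 × 7.921^3) / (48 × (2 × 10¹¹) × 0.0003064) = 0.00737 m = 7.37 mm
7.37 mm > 4.269 mm, so B is larger.
Final answer: B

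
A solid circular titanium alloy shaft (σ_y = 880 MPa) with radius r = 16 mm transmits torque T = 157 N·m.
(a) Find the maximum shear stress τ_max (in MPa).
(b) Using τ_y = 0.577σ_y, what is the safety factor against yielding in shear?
(a) For a solid circular shaft, τ_max = T·r/J with J = π·r^4/2, i.e. τ_max = 2·T / (π·r^3). Convert r = 16 mm = 0.016 m.
  τ_max = (2 × 157) / (π × 0.016^3) = 2.44 × 10⁷ Pa = 24.4 MPa
(b) τ_y = 0.577 × 880 = 507.76 MPa
  SF = τ_y/τ_max = 507.76 / 24.4 = 20.81
Final answer: (a) τ_max = 24.4 MPa, (b) SF = 20.81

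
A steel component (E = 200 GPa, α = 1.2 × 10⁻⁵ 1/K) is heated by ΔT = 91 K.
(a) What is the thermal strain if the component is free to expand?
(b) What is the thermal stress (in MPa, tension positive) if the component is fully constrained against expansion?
(a) Free thermal strain ε_th = α·ΔT = (1.2 × 10⁻⁵) × 91 = 0.001092
(b) Fully constrained, the expansion is suppressed, so σ = -E·α·ΔT. Convert E = 200 GPa = 2 × 10¹¹ Pa.
  σ = -(2 × 10¹¹) × (1.2 × 10⁻⁵) × 91 = -2.184 × 10⁸ Pa = -218.4 MPa (compressive)
Final answer: (a) ε_th = 0.001092, (b) σ = -218.4 MPa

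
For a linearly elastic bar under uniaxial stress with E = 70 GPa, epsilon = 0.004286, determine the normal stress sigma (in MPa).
Model: a linearly elastic bar under uniaxial stress, so epsilon = sigma / E.
Solve for sigma: sigma = epsilon·E.
Convert to SI units:
  E = 70 GPa = 7 × 10¹⁰ Pa
Substitute:
  sigma = 0.004286 × (7 × 10¹⁰)
  sigma = 3 × 10⁸ Pa
Convert: sigma = 3 × 10⁸ Pa = 300 MPa
Final answer: sigma = 300 MPa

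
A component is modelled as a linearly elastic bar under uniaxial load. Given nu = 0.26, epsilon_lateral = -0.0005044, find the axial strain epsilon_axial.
Model: a linearly elastic bar under uniaxial load, so epsilon_lateral = -nu·epsilon_axial.
Solve for epsilon_axial: epsilon_axial = -epsilon_lateral / nu.
Substitute:
  epsilon_axial = -(-0.0005044) / 0.26
  epsilon_axial = 0.00194
Final answer: epsilon_axial = 0.00194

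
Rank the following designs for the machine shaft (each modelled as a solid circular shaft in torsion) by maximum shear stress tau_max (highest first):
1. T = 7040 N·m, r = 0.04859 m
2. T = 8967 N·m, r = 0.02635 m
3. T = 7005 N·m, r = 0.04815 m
Model: a solid circular shaft in torsion, so tau_max = (2·T) / (π·r^3) (SI units).
  Case 1: tau_max = (2 × 7040) / (π × 0.04859^3) = 3.907 × 10⁷ Pa = 39.07 MPa
  Case 2: tau_max = (2 × 8967) / (π × 0.02635^3) = 3.12 × 10⁸ Pa = 312 MPa
  Case 3: tau_max = (2 × 7005) / (π × 0.04815^3) = 3.995 × 10⁷ Pa = 39.95 MPa
Ordering: 312 MPa (case 2) > 39.95 MPa (case 3) > 39.07 MPa (case 1)
Final answer: 2, 3, 1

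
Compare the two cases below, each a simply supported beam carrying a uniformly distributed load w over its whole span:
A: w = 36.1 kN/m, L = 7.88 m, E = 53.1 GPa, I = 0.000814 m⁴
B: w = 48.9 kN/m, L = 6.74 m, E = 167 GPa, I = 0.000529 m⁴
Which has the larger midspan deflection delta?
Model: a simply supported beam carrying a uniformly distributed load w over its whole span, so delta = (5·w·L^4) / (384·E·I) (SI units).
  A: delta = (5 × 36100 × 7.88^4) / (384 × (5.31 × 10¹⁰) × 0.000814) = 0.04193 m = 41.93 mm
  B: delta = (5 × 48900 × 6.74^4) / (384 × (1.67 × 10¹¹) × 0.000529) = 0.01487 m = 14.87 mm
41.93 mm > 14.87 mm, so A is larger.
Final answer: A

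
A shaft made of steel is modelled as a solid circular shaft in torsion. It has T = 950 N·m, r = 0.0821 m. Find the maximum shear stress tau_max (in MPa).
Model: a solid circular shaft in torsion, so tau_max = (2·T) / (π·r^3).
Substitute:
  tau_max = (2 × 950) / (π × 0.0821^3)
  tau_max = 1.093 × 10⁶ Pa
Convert: tau_max = 1.093 × 10⁶ Pa = 1.093 MPa
Final answer: tau_max = 1.093 MPa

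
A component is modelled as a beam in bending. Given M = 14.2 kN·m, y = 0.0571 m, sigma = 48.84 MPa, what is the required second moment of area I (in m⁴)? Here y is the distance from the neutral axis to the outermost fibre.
Model: a beam in bending, so sigma = (M·y) / I.
Solve for I: I = (M·y) / sigma.
Convert to SI units:
  M = 14.2 kN·m = 14200 N·m
  sigma = 48.84 MPa = 4.884 × 10⁷ Pa
Substitute:
  I = (14200 × 0.0571) / (4.884 × 10⁷)
  I = 1.66 × 10⁻⁵ m⁴
Final answer: I = 1.66 × 10⁻⁵ m⁴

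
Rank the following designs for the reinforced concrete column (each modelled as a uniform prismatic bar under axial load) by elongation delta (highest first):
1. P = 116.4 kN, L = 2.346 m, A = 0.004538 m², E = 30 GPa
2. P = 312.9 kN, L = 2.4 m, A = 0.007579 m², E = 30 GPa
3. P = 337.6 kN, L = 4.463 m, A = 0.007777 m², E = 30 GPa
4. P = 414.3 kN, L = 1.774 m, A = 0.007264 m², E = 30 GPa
Model: a uniform prismatic bar under axial load, so delta = (P·L) / (A·E) (SI units).
  Case 1: delta = (116400 × 2.346) / (0.004538 × (3 × 10¹⁰)) = 0.002006 m = 2.006 mm
  Case 2: delta = (312900 × 2.4) / (0.007579 × (3 × 10¹⁰)) = 0.003303 m = 3.303 mm
  Case 3: delta = (337600 × 4.463) / (0.007777 × (3 × 10¹⁰)) = 0.006458 m = 6.458 mm
  Case 4: delta = (414300 × 1.774) / (0.007264 × (3 × 10¹⁰)) = 0.003373 m = 3.373 mm
Ordering: 6.458 mm (case 3) > 3.373 mm (case 4) > 3.303 mm (case 2) > 2.006 mm (case 1)
Final answer: 3, 4, 2, 1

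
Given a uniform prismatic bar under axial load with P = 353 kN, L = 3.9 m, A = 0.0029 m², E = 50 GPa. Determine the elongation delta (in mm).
Model: a uniform prismatic bar under axial load, so delta = (P·L) / (A·E).
Convert to SI units:
  P = 353 kN = 353000 N
  E = 50 GPa = 5 × 10¹⁰ Pa
Substitute:
  delta = (353000 × 3.9) / (0.0029 × (5 × 10¹⁰))
  delta = 0.009494 m
Convert: delta = 0.009494 m = 9.494 mm
Final answer: delta = 9.494 mm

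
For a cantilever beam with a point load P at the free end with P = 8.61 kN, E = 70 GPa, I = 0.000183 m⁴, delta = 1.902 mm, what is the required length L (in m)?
Model: a cantilever beam with a point load P at the free end, so delta = (P·L^3) / (3·E·I).
Solve for L: L = ((3·delta·E·I) / P)^(1/3).
Convert to SI units:
  P = 8.61 kN = 8610 N
  E = 70 GPa = 7 × 10¹⁰ Pa
  delta = 1.902 mm = 0.001902 m
Substitute:
  L = ((3 × 0.001902 × (7 × 10¹⁰) × 0.000183) / 8610)^(1/3)
  L = 2.04 m
Final answer: L = 2.04 m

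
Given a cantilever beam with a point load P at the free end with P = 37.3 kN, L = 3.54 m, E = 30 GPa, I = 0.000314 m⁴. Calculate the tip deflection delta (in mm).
Model: a cantilever beam with a point load P at the free end, so delta = (P·L^3) / (3·E·I).
Convert to SI units:
  P = 37.3 kN = 37300 N
  E = 30 GPa = 3 × 10¹⁰ Pa
Substitute:
  delta = (37300 × 3.54^3) / (3 × (3 × 10¹⁰) × 0.000314)
  delta = 0.05855 m
Convert: delta = 0.05855 m = 58.55 mm
Final answer: delta = 58.55 mm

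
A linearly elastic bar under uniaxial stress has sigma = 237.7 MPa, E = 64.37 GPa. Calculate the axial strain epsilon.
Model: a linearly elastic bar under uniaxial stress, so epsilon = sigma / E.
Convert to SI units:
  sigma = 237.7 MPa = 2.377 × 10⁸ Pa
  E = 64.37 GPa = 6.437 × 10¹⁰ Pa
Substitute:
  epsilon = (2.377 × 10⁸) / (6.437 × 10¹⁰)
  epsilon = 0.003693
Final answer: epsilon = 0.003693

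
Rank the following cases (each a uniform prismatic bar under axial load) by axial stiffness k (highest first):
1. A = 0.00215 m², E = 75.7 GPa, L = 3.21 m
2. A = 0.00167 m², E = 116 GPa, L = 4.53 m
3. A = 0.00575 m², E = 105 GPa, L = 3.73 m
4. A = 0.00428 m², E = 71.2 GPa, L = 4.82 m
Model: a uniform prismatic bar under axial load, so k = (A·E) / L (SI units).
  Case 1: k = (0.00215 × (7.57 × 10¹⁰)) / 3.21 = 5.07 × 10⁷ N/m = 50.7 MN/m
  Case 2: k = (0.00167 × (1.16 × 10¹¹)) / 4.53 = 4.276 × 10⁷ N/m = 42.76 MN/m
  Case 3: k = (0.00575 × (1.05 × 10¹¹)) / 3.73 = 1.619 × 10⁸ N/m = 161.9 MN/m
  Case 4: k = (0.00428 × (7.12 × 10¹⁰)) / 4.82 = 6.322 × 10⁷ N/m = 63.22 MN/m
Ordering: 161.9 MN/m (case 3) > 63.22 MN/m (case 4) > 50.7 MN/m (case 1) > 42.76 MN/m (case 2)
Final answer: 3, 4, 1, 2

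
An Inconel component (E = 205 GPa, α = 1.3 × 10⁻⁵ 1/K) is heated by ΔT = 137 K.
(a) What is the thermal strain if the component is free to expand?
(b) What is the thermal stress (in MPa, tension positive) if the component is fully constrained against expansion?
(a) Free thermal strain ε_th = α·ΔT = (1.3 × 10⁻⁵) × 137 = 0.001781
(b) Fully constrained, the expansion is suppressed, so σ = -E·α·ΔT. Convert E = 205 GPa = 2.05 × 10¹¹ Pa.
  σ = -(2.05 × 10¹¹) × (1.3 × 10⁻⁵) × 137 = -3.651 × 10⁸ Pa = -365.1 MPa (compressive)
Final answer: (a) ε_th = 0.001781, (b) σ = -365.1 MPa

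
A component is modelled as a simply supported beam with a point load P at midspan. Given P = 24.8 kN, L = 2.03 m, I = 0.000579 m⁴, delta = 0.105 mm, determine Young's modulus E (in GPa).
Model: a simply supported beam with a point load P at midspan, so delta = (P·L^3) / (48·E·I).
Solve for E: E = (P·L^3) / (48·delta·I).
Convert to SI units:
  P = 24.8 kN = 24800 N
  delta = 0.105 mm = 0.000105 m
Substitute:
  E = (24800 × 2.03^3) / (48 × 0.000105 × 0.000579)
  E = 7.109 × 10¹⁰ Pa
Convert: E = 7.109 × 10¹⁰ Pa = 71.09 GPa
Final answer: E = 71.09 GPa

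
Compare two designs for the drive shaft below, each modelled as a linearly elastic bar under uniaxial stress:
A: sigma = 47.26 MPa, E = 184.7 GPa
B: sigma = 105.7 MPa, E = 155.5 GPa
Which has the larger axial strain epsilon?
Model: a linearly elastic bar under uniaxial stress, so epsilon = sigma / E (SI units).
  A: epsilon = (4.726 × 10⁷) / (1.847 × 10¹¹) = 0.0002559
  B: epsilon = (1.057 × 10⁸) / (1.555 × 10¹¹) = 0.0006797
0.0006797 > 0.0002559, so B is larger.
Final answer: B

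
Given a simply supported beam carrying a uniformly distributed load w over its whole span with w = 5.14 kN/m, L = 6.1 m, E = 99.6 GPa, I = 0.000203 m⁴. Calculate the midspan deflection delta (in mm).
Model: a simply supported beam carrying a uniformly distributed load w over its whole span, so delta = (5·w·L^4) / (384·E·I).
Convert to SI units:
  w = 5.14 kN/m = 5140 N/m
  E = 99.6 GPa = 9.96 × 10¹⁰ Pa
Substitute:
  delta = (5 × 5140 × 6.1^4) / (384 × (9.96 × 10¹⁰) × 0.000203)
  delta = 0.004583 m
Convert: delta = 0.004583 m = 4.583 mm
Final answer: delta = 4.583 mm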